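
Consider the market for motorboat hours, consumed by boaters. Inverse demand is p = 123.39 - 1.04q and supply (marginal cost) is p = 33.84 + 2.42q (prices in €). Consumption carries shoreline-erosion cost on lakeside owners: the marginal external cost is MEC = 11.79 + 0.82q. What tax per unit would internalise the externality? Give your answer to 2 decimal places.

Social marginal benefit = demand − MEC = 111.60 - 1.86q.
Set SMB = MC: 111.60 - 1.86q = 33.84 + 2.42q → q* = 18.1682.
The Pigouvian tax equals MEC at q*: 11.79 + 0.82×18.1682 = 26.6879.

tax = €26.69 per unit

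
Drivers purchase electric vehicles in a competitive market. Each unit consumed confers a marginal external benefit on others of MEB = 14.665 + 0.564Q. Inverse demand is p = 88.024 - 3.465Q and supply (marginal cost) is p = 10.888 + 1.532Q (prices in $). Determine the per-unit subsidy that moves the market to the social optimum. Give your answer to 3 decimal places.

subsidy = $26.345 per unit

Social marginal benefit = demand + MEB = 102.689 - 2.901Q.
Set SMB = MC: 102.689 - 2.901Q = 10.888 + 1.532Q → Q* = 20.7085.
The Pigouvian subsidy equals MEB at Q*: 14.665 + 0.564×20.7085 = 26.3446.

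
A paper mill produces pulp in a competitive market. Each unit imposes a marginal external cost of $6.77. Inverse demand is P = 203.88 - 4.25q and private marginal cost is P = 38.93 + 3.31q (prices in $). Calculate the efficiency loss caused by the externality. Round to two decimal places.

Market equilibrium (private): 38.93 + 3.31q = 203.88 - 4.25q → q_m = 21.8188.
Social marginal cost = private MC + MEC = 45.70 + 3.31q.
Set SMC = demand: 45.70 + 3.31q = 203.88 - 4.25q → q* = 20.9233.
Height of the DWL triangle at q_m is SMC(q_m) − demand(q_m) = MEC(q_m) = 6.7700.
DWL = ½ × 0.8955 × 6.7700 = 3.0313.

DWL = $3.03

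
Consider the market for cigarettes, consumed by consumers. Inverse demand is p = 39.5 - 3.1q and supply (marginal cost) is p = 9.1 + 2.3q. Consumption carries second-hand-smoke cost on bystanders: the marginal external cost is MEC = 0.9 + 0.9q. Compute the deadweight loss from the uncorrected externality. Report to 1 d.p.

Market equilibrium (private): 9.1 + 2.3q = 39.5 - 3.1q → q_m = 5.6296.
Social marginal benefit = demand − MEC = 38.6 - 4.0q.
Set SMB = MC: 38.6 - 4.0q = 9.1 + 2.3q → q* = 4.6825.
The loss is the area between SMB and MC from q* to q_m; with linear curves that's a triangle of height MEC(q_m).
DWL = ½ × 0.9471 × 5.9667 = 2.8255.

DWL = 2.8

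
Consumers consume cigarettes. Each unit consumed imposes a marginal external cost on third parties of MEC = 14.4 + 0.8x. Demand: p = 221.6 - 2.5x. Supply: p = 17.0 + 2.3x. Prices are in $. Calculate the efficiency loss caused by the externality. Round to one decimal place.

DWL = $210.0

Market equilibrium (private): 17.0 + 2.3x = 221.6 - 2.5x → x_m = 42.6250.
Social marginal benefit = demand − MEC = 207.2 - 3.3x.
Set SMB = MC: 207.2 - 3.3x = 17.0 + 2.3x → x* = 33.9643.
The loss is the area between SMB and MC from x* to x_m; with linear curves that's a triangle of height MEC(x_m).
DWL = ½ × 8.6607 × 48.5000 = 210.0220.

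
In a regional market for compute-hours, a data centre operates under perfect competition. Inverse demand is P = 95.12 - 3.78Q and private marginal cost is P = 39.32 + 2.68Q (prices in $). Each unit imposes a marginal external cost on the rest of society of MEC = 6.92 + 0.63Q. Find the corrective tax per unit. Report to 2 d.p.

tax = $11.26 per unit

Social marginal cost = private MC + MEC = 46.24 + 3.31Q.
Set SMC = demand: 46.24 + 3.31Q = 95.12 - 3.78Q → Q* = 6.8942.
The Pigouvian tax equals MEC at Q*: 6.92 + 0.63×6.8942 = 11.2633.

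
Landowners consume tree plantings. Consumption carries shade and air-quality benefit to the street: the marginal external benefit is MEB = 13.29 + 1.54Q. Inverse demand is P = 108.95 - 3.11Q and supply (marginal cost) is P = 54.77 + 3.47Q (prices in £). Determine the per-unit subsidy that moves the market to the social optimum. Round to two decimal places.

Social marginal benefit = demand + MEB = 122.24 - 1.57Q.
Set SMB = MC: 122.24 - 1.57Q = 54.77 + 3.47Q → Q* = 13.3869.
The Pigouvian subsidy equals MEB at Q*: 13.29 + 1.54×13.3869 = 33.9058.

subsidy = £33.91 per unit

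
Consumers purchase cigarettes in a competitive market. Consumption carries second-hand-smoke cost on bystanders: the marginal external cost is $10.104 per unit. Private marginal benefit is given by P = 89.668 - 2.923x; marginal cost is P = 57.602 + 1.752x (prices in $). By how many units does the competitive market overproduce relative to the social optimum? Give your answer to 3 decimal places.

2.161 units

Market equilibrium (private): 57.602 + 1.752x = 89.668 - 2.923x → x_m = 6.8590.
Social marginal benefit = demand − MEC = 79.564 - 2.923x.
Set SMB = MC: 79.564 - 2.923x = 57.602 + 1.752x → x* = 4.6978.
Gap = |6.8590 − 4.6978| = 2.1612.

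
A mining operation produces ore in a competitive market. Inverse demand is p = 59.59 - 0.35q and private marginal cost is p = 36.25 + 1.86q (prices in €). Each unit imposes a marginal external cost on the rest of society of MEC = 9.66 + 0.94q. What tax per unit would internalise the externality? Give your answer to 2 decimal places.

tax = €13.74 per unit

Social marginal cost = private MC + MEC = 45.91 + 2.80q.
Set SMC = demand: 45.91 + 2.80q = 59.59 - 0.35q → q* = 4.3429.
The Pigouvian tax equals MEC at q*: 9.66 + 0.94×4.3429 = 13.7423.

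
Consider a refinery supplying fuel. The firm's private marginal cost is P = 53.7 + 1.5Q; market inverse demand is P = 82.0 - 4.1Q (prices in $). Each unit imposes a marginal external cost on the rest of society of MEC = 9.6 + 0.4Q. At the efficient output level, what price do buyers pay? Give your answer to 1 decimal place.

Social marginal cost = private MC + MEC = 63.3 + 1.9Q.
Set SMC = demand: 63.3 + 1.9Q = 82.0 - 4.1Q → Q* = 3.1167.
Consumer price on the demand curve at Q*: 82.0 − 4.1×3.1167 = 69.2215.

P = $69.2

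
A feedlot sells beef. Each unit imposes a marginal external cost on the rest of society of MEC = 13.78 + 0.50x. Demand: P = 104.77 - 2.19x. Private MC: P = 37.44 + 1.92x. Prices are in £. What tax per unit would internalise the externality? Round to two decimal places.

Social marginal cost = private MC + MEC = 51.22 + 2.42x.
Set SMC = demand: 51.22 + 2.42x = 104.77 - 2.19x → x* = 11.6161.
The Pigouvian tax equals MEC at x*: 13.78 + 0.50×11.6161 = 19.5881.

tax = £19.59 per unit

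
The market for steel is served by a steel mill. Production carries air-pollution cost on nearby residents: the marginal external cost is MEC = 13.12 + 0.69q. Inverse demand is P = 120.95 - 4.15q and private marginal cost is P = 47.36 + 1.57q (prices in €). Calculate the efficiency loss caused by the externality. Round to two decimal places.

DWL = €37.74

Market equilibrium (private): 47.36 + 1.57q = 120.95 - 4.15q → q_m = 12.8654.
Social marginal cost = private MC + MEC = 60.48 + 2.26q.
Set SMC = demand: 60.48 + 2.26q = 120.95 - 4.15q → q* = 9.4337.
The welfare-loss triangle has base |q_m − q*| and height MEC(q_m) (the vertical gap between SMC and demand is zero at q* and MEC at q_m).
DWL = ½ × 3.4317 × 21.9971 = 37.7437.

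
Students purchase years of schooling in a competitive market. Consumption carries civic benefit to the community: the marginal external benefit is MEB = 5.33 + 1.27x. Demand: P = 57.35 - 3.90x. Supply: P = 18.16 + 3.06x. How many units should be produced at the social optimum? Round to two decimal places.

x* = 7.82

Social marginal benefit = demand + MEB = 62.68 - 2.63x.
Set SMB = MC: 62.68 - 2.63x = 18.16 + 3.06x → x* = 7.8243.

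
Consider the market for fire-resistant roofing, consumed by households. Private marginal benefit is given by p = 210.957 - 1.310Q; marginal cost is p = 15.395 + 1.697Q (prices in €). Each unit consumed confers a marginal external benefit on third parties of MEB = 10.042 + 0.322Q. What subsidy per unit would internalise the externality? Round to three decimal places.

subsidy = €34.699 per unit

Social marginal benefit = demand + MEB = 220.999 - 0.988Q.
Set SMB = MC: 220.999 - 0.988Q = 15.395 + 1.697Q → Q* = 76.5750.
The Pigouvian subsidy equals MEB at Q*: 10.042 + 0.322×76.5750 = 34.6992.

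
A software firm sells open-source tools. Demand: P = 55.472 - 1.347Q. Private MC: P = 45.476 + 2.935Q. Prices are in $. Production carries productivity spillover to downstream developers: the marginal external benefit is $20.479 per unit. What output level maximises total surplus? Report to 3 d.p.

Social marginal cost = private MC − MEB = 24.997 + 2.935Q.
Set SMC = demand: 24.997 + 2.935Q = 55.472 - 1.347Q → Q* = 7.1170.

Q* = 7.117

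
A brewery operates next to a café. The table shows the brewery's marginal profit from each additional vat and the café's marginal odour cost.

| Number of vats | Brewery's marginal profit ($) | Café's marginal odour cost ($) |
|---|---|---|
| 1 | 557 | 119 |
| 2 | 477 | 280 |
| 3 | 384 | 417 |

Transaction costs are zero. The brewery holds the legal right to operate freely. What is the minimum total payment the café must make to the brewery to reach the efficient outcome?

$384

Left alone the brewery would choose level 3 (marginal profit stays positive).
Efficient level: k* = 2 (marginal profit ≥ marginal odour cost through 2).
The café must at least cover the brewery's forgone profit from cutting 3→2: 384 = 384.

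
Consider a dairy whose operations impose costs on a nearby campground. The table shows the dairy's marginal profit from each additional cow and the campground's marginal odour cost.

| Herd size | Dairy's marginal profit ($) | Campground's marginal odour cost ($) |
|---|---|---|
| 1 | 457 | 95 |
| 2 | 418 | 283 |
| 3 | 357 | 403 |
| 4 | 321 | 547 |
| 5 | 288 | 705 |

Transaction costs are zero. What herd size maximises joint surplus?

Bargaining reaches the level where marginal profit last exceeds marginal odour cost.
That holds through level 2 (418 ≥ 283) but not at 3 (357 < 403).

2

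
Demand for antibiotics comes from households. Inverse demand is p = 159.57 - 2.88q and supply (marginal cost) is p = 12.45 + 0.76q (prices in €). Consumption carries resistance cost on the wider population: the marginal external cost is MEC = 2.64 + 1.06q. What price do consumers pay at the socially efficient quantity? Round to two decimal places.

Social marginal benefit = demand − MEC = 156.93 - 3.94q.
Set SMB = MC: 156.93 - 3.94q = 12.45 + 0.76q → q* = 30.7404.
Consumer price on the demand curve at q*: 159.57 − 2.88×30.7404 = 71.0376.

P = €71.04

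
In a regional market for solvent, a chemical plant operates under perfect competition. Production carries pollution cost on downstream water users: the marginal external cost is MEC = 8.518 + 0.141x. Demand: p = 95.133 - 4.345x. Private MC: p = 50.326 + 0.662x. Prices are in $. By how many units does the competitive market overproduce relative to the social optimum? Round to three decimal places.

Market equilibrium (private): 50.326 + 0.662x = 95.133 - 4.345x → x_m = 8.9489.
Social marginal cost = private MC + MEC = 58.844 + 0.803x.
Set SMC = demand: 58.844 + 0.803x = 95.133 - 4.345x → x* = 7.0491.
Gap = |8.9489 − 7.0491| = 1.8998.

1.900 units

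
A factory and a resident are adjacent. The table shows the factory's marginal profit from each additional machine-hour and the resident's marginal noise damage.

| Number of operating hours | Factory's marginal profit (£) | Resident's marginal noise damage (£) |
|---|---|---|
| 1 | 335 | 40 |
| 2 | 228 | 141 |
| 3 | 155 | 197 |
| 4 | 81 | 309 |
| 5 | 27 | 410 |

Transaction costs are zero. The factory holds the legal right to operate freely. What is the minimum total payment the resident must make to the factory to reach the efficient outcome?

Left alone the factory would choose level 5 (marginal profit stays positive).
Efficient level: k* = 2 (marginal profit ≥ marginal noise damage through 2).
The resident must at least cover the factory's forgone profit from cutting 5→2: 155 + 81 + 27 = 263.

£263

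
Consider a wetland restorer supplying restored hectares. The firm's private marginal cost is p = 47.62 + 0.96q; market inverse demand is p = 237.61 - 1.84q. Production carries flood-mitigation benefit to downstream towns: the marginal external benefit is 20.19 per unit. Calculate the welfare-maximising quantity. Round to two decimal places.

q* = 75.06

Social marginal cost = private MC − MEB = 27.43 + 0.96q.
Set SMC = demand: 27.43 + 0.96q = 237.61 - 1.84q → q* = 75.0643.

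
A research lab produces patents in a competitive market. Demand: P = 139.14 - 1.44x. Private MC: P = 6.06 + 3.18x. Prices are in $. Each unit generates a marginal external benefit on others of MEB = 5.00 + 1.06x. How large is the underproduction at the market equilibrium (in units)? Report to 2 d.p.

Market equilibrium (private): 6.06 + 3.18x = 139.14 - 1.44x → x_m = 28.8052.
Social marginal cost = private MC − MEB = 1.06 + 2.12x.
Set SMC = demand: 1.06 + 2.12x = 139.14 - 1.44x → x* = 38.7865.
Gap = |28.8052 − 38.7865| = 9.9813.

9.98 units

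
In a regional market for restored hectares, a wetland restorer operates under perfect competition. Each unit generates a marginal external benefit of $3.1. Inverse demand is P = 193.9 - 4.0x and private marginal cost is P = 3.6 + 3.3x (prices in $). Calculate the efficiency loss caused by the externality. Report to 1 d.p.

DWL = $0.7

Market equilibrium (private): 3.6 + 3.3x = 193.9 - 4.0x → x_m = 26.0685.
Social marginal cost = private MC − MEB = 0.5 + 3.3x.
Set SMC = demand: 0.5 + 3.3x = 193.9 - 4.0x → x* = 26.4932.
Height of the DWL triangle at x_m is demand(x_m) − SMC(x_m) = MEB(x_m) = 3.1000.
DWL = ½ × 0.4247 × 3.1000 = 0.6583.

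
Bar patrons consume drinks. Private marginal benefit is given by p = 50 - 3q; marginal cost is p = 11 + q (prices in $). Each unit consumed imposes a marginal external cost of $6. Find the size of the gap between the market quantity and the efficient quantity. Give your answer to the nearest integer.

2 units

Market equilibrium (private): 11 + q = 50 - 3q → q_m = 9.7500.
Social marginal benefit = demand − MEC = 44 - 3q.
Set SMB = MC: 44 - 3q = 11 + q → q* = 8.2500.
Gap = |9.7500 − 8.2500| = 1.5000.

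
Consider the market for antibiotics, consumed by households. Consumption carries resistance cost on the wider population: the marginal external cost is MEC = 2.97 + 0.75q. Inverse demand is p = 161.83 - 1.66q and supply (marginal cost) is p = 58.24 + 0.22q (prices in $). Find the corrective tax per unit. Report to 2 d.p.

tax = $31.66 per unit

Social marginal benefit = demand − MEC = 158.86 - 2.41q.
Set SMB = MC: 158.86 - 2.41q = 58.24 + 0.22q → q* = 38.2586.
The Pigouvian tax equals MEC at q*: 2.97 + 0.75×38.2586 = 31.6640.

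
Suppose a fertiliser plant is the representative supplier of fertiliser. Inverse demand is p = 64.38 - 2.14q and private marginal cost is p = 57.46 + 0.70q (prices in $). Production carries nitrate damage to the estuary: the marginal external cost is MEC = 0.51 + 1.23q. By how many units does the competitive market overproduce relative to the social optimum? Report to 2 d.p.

Market equilibrium (private): 57.46 + 0.70q = 64.38 - 2.14q → q_m = 2.4366.
Social marginal cost = private MC + MEC = 57.97 + 1.93q.
Set SMC = demand: 57.97 + 1.93q = 64.38 - 2.14q → q* = 1.5749.
Gap = |2.4366 − 1.5749| = 0.8617.

0.86 units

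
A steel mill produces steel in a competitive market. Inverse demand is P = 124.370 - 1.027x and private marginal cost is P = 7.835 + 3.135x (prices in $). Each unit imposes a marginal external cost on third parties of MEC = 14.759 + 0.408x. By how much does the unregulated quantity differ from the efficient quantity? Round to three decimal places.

5.729 units

Market equilibrium (private): 7.835 + 3.135x = 124.370 - 1.027x → x_m = 27.9998.
Social marginal cost = private MC + MEC = 22.594 + 3.543x.
Set SMC = demand: 22.594 + 3.543x = 124.370 - 1.027x → x* = 22.2705.
Gap = |27.9998 − 22.2705| = 5.7293.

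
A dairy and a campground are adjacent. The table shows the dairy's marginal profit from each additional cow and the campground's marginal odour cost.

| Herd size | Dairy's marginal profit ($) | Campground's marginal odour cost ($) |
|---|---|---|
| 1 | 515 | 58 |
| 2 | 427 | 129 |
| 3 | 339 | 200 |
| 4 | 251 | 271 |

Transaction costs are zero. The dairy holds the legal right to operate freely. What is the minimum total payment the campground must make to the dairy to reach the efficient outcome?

$251

Left alone the dairy would choose level 4 (marginal profit stays positive).
Efficient level: k* = 3 (marginal profit ≥ marginal odour cost through 3).
The campground must at least cover the dairy's forgone profit from cutting 4→3: 251 = 251.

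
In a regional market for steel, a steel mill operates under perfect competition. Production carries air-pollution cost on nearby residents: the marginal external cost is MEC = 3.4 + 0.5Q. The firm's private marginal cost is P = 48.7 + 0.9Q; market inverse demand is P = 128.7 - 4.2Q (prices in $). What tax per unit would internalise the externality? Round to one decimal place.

tax = $10.2 per unit

Social marginal cost = private MC + MEC = 52.1 + 1.4Q.
Set SMC = demand: 52.1 + 1.4Q = 128.7 - 4.2Q → Q* = 13.6786.
The Pigouvian tax equals MEC at Q*: 3.4 + 0.5×13.6786 = 10.2393.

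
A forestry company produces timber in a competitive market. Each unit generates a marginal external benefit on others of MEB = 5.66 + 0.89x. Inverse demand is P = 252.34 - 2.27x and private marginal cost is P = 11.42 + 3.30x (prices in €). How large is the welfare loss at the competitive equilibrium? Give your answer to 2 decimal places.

Market equilibrium (private): 11.42 + 3.30x = 252.34 - 2.27x → x_m = 43.2531.
Social marginal cost = private MC − MEB = 5.76 + 2.41x.
Set SMC = demand: 5.76 + 2.41x = 252.34 - 2.27x → x* = 52.6880.
The loss is the area between SMC and demand from x* to x_m; with linear curves that's a triangle of height MEB(x_m).
DWL = ½ × 9.4349 × 44.1553 = 208.3004.

DWL = €208.30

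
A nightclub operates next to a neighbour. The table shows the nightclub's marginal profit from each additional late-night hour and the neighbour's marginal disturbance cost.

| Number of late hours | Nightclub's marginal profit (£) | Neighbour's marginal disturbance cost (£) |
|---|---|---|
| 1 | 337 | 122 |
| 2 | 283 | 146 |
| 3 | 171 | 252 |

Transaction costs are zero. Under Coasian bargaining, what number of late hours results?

2

Bargaining reaches the level where marginal profit last exceeds marginal disturbance cost.
That holds through level 2 (283 ≥ 146) but not at 3 (171 < 252).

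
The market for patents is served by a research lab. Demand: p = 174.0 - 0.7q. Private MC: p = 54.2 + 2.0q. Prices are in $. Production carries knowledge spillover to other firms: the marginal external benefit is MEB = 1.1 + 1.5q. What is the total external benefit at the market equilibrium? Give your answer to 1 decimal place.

$1525.4

Market equilibrium (private): 54.2 + 2.0q = 174.0 - 0.7q → q_m = 44.3704.
Total external benefit = ∫₀^{q_m} (1.1 + 1.5q) dq = 1.1×44.3704 + ½×1.5×44.3704² = 1525.3567.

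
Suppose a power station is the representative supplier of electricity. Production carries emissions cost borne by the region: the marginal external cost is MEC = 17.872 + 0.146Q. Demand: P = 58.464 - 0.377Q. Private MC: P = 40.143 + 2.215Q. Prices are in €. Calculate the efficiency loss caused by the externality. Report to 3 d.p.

Market equilibrium (private): 40.143 + 2.215Q = 58.464 - 0.377Q → Q_m = 7.0683.
Social marginal cost = private MC + MEC = 58.015 + 2.361Q.
Set SMC = demand: 58.015 + 2.361Q = 58.464 - 0.377Q → Q* = 0.1640.
Between Q* and Q_m the wedge SMC − demand runs linearly from 0 to MEC(Q_m), so the loss is a triangle.
DWL = ½ × 6.9043 × 18.9040 = 65.2594.

DWL = €65.259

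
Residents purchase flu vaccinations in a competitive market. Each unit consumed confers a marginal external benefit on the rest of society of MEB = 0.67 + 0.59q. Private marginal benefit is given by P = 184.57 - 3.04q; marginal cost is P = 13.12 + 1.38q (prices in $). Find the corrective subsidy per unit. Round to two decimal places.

Social marginal benefit = demand + MEB = 185.24 - 2.45q.
Set SMB = MC: 185.24 - 2.45q = 13.12 + 1.38q → q* = 44.9399.
The Pigouvian subsidy equals MEB at q*: 0.67 + 0.59×44.9399 = 27.1845.

subsidy = $27.18 per unit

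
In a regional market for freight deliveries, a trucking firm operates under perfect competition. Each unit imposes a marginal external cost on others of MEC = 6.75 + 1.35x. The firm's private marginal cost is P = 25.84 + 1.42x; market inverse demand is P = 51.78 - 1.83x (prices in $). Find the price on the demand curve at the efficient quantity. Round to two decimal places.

P = $44.15

Social marginal cost = private MC + MEC = 32.59 + 2.77x.
Set SMC = demand: 32.59 + 2.77x = 51.78 - 1.83x → x* = 4.1717.
Consumer price on the demand curve at x*: 51.78 − 1.83×4.1717 = 44.1458.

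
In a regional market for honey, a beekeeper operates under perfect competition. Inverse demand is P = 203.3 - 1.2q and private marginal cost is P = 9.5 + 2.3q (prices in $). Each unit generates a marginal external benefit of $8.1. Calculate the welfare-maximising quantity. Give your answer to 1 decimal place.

q* = 57.7

Social marginal cost = private MC − MEB = 1.4 + 2.3q.
Set SMC = demand: 1.4 + 2.3q = 203.3 - 1.2q → q* = 57.6857.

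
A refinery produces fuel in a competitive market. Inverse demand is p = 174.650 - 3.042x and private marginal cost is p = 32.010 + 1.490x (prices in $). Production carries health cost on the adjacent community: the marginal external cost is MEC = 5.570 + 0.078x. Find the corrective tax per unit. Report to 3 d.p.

Social marginal cost = private MC + MEC = 37.580 + 1.568x.
Set SMC = demand: 37.580 + 1.568x = 174.650 - 3.042x → x* = 29.7332.
The Pigouvian tax equals MEC at x*: 5.570 + 0.078×29.7332 = 7.8892.

tax = $7.889 per unit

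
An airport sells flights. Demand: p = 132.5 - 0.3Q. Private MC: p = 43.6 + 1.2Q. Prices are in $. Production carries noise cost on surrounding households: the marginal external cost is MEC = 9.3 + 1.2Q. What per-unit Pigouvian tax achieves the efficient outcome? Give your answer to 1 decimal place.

tax = $44.7 per unit

Social marginal cost = private MC + MEC = 52.9 + 2.4Q.
Set SMC = demand: 52.9 + 2.4Q = 132.5 - 0.3Q → Q* = 29.4815.
The Pigouvian tax equals MEC at Q*: 9.3 + 1.2×29.4815 = 44.6778.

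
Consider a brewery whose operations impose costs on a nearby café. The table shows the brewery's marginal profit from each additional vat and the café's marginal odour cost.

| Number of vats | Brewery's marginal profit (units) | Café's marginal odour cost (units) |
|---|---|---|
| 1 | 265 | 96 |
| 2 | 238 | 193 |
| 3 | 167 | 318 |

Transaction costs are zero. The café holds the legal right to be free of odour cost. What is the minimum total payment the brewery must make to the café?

289

Efficient level: marginal profit ≥ marginal odour cost through level 2, so k* = 2.
With the café holding the right, the brewery must at least compensate total damage at k*: 96 + 193 = 289.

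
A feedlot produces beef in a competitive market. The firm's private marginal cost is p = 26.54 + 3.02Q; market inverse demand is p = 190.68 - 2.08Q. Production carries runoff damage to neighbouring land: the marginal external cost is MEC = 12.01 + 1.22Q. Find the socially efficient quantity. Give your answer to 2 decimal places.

Social marginal cost = private MC + MEC = 38.55 + 4.24Q.
Set SMC = demand: 38.55 + 4.24Q = 190.68 - 2.08Q → Q* = 24.0712.

Q* = 24.07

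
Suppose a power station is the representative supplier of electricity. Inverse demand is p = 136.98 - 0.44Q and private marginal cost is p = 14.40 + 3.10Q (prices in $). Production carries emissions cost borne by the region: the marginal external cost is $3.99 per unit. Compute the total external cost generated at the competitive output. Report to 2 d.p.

$138.16

Market equilibrium (private): 14.40 + 3.10Q = 136.98 - 0.44Q → Q_m = 34.6271.
Total external cost = MEC × Q_m = 3.99 × 34.6271 = 138.1621.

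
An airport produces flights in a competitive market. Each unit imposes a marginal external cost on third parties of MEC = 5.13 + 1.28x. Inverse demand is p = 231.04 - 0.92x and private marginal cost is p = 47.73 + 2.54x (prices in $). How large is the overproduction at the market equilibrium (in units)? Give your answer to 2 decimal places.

15.39 units

Market equilibrium (private): 47.73 + 2.54x = 231.04 - 0.92x → x_m = 52.9798.
Social marginal cost = private MC + MEC = 52.86 + 3.82x.
Set SMC = demand: 52.86 + 3.82x = 231.04 - 0.92x → x* = 37.5907.
Gap = |52.9798 − 37.5907| = 15.3891.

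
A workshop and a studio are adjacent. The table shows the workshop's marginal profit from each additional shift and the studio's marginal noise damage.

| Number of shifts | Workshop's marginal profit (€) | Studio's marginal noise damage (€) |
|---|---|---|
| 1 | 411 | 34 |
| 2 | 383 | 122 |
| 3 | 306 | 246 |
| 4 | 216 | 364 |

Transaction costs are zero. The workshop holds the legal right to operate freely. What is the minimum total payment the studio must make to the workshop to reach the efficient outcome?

Left alone the workshop would choose level 4 (marginal profit stays positive).
Efficient level: k* = 3 (marginal profit ≥ marginal noise damage through 3).
The studio must at least cover the workshop's forgone profit from cutting 4→3: 216 = 216.

€216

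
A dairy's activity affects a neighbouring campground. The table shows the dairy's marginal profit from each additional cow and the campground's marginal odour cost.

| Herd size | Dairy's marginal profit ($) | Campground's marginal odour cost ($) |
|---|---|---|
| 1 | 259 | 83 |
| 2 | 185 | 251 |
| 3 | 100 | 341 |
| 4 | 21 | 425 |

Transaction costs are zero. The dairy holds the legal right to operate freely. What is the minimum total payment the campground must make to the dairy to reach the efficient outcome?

$306

Left alone the dairy would choose level 4 (marginal profit stays positive).
Efficient level: k* = 1 (marginal profit ≥ marginal odour cost through 1).
The campground must at least cover the dairy's forgone profit from cutting 4→1: 185 + 100 + 21 = 306.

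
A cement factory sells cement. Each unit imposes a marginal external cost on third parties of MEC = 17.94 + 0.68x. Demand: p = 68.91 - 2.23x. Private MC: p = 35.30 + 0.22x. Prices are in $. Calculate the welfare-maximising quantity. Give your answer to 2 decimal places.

x* = 5.01

Social marginal cost = private MC + MEC = 53.24 + 0.90x.
Set SMC = demand: 53.24 + 0.90x = 68.91 - 2.23x → x* = 5.0064.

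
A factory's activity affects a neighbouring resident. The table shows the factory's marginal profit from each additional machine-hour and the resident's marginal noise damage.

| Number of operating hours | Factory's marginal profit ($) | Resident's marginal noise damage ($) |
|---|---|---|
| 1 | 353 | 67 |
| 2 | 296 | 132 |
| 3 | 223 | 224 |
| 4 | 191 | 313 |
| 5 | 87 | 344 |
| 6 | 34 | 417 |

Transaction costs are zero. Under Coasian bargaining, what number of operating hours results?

Bargaining reaches the level where marginal profit last exceeds marginal noise damage.
That holds through level 2 (296 ≥ 132) but not at 3 (223 < 224).

2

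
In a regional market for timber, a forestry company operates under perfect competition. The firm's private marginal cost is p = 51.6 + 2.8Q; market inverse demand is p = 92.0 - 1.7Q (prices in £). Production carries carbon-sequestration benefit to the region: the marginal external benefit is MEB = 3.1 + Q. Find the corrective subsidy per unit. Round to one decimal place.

subsidy = £15.5 per unit

Social marginal cost = private MC − MEB = 48.5 + 1.8Q.
Set SMC = demand: 48.5 + 1.8Q = 92.0 - 1.7Q → Q* = 12.4286.
The Pigouvian subsidy equals MEB at Q*: 3.1 + 1.0×12.4286 = 15.5286.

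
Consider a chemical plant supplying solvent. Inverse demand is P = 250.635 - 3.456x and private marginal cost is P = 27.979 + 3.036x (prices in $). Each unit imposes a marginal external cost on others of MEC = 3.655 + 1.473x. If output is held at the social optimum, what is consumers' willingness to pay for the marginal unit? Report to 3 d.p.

P = $155.611

Social marginal cost = private MC + MEC = 31.634 + 4.509x.
Set SMC = demand: 31.634 + 4.509x = 250.635 - 3.456x → x* = 27.4954.
Consumer price on the demand curve at x*: 250.635 − 3.456×27.4954 = 155.6109.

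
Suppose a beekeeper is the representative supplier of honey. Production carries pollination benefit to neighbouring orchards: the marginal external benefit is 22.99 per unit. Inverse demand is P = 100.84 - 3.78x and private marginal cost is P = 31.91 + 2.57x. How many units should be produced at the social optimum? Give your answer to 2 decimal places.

x* = 14.48

Social marginal cost = private MC − MEB = 8.92 + 2.57x.
Set SMC = demand: 8.92 + 2.57x = 100.84 - 3.78x → x* = 14.4756.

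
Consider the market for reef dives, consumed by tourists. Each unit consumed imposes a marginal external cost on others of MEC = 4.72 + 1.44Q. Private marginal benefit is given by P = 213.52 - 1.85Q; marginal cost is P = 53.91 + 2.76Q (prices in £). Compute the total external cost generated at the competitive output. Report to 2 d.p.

£1026.50

Market equilibrium (private): 53.91 + 2.76Q = 213.52 - 1.85Q → Q_m = 34.6226.
Total external cost = ∫₀^{Q_m} (4.72 + 1.44Q) dQ = 4.72×34.6226 + ½×1.44×34.6226² = 1026.5003.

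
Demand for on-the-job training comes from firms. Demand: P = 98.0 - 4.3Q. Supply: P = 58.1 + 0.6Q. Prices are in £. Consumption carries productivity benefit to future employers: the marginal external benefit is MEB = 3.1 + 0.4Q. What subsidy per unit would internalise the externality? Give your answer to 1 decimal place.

subsidy = £6.9 per unit

Social marginal benefit = demand + MEB = 101.1 - 3.9Q.
Set SMB = MC: 101.1 - 3.9Q = 58.1 + 0.6Q → Q* = 9.5556.
The Pigouvian subsidy equals MEB at Q*: 3.1 + 0.4×9.5556 = 6.9222.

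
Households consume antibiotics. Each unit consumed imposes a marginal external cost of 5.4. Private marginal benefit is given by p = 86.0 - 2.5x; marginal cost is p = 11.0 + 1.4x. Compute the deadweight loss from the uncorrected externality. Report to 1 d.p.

Market equilibrium (private): 11.0 + 1.4x = 86.0 - 2.5x → x_m = 19.2308.
Social marginal benefit = demand − MEC = 80.6 - 2.5x.
Set SMB = MC: 80.6 - 2.5x = 11.0 + 1.4x → x* = 17.8462.
Between x* and x_m the wedge MC − SMB runs linearly from 0 to MEC(x_m), so the loss is a triangle.
DWL = ½ × 1.3846 × 5.4000 = 3.7384.

DWL = 3.7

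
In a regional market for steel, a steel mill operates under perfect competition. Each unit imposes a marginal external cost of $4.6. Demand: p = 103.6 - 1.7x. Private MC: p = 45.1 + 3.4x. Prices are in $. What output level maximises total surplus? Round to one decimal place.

x* = 10.6

Social marginal cost = private MC + MEC = 49.7 + 3.4x.
Set SMC = demand: 49.7 + 3.4x = 103.6 - 1.7x → x* = 10.5686.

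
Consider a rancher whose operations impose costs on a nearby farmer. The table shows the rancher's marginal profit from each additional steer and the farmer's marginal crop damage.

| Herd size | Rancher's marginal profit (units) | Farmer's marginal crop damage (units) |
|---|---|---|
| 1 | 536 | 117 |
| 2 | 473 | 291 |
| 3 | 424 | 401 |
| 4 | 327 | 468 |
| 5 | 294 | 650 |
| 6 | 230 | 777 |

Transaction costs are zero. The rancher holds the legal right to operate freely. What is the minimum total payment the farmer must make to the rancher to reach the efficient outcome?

Left alone the rancher would choose level 6 (marginal profit stays positive).
Efficient level: k* = 3 (marginal profit ≥ marginal crop damage through 3).
The farmer must at least cover the rancher's forgone profit from cutting 6→3: 327 + 294 + 230 = 851.

851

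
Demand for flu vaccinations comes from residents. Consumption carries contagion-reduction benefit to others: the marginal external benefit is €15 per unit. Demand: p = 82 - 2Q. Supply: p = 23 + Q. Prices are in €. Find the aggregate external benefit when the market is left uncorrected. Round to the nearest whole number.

€295

Market equilibrium (private): 23 + Q = 82 - 2Q → Q_m = 19.6667.
Total external benefit = MEB × Q_m = 15 × 19.6667 = 295.0005.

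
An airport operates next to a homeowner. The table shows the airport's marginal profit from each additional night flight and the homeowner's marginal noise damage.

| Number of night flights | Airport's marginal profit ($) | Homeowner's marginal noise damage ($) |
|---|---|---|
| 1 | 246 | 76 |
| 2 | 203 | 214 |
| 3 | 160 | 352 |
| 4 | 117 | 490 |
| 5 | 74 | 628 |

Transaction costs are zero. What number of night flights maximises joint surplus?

1

Bargaining reaches the level where marginal profit last exceeds marginal noise damage.
That holds through level 1 (246 ≥ 76) but not at 2 (203 < 214).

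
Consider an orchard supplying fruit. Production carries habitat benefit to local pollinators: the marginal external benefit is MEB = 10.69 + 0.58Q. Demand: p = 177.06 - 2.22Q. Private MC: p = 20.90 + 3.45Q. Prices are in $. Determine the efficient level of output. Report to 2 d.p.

Social marginal cost = private MC − MEB = 10.21 + 2.87Q.
Set SMC = demand: 10.21 + 2.87Q = 177.06 - 2.22Q → Q* = 32.7800.

Q* = 32.78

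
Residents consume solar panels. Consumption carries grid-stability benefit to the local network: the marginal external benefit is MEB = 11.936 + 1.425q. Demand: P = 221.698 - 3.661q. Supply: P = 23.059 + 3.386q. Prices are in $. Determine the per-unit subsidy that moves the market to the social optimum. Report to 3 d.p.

subsidy = $65.310 per unit

Social marginal benefit = demand + MEB = 233.634 - 2.236q.
Set SMB = MC: 233.634 - 2.236q = 23.059 + 3.386q → q* = 37.4555.
The Pigouvian subsidy equals MEB at q*: 11.936 + 1.425×37.4555 = 65.3101.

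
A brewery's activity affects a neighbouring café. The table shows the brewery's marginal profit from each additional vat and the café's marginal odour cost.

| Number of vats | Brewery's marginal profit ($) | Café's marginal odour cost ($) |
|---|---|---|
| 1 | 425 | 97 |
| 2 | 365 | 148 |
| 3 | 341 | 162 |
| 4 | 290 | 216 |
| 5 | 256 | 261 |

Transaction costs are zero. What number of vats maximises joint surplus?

4

Bargaining reaches the level where marginal profit last exceeds marginal odour cost.
That holds through level 4 (290 ≥ 216) but not at 5 (256 < 261).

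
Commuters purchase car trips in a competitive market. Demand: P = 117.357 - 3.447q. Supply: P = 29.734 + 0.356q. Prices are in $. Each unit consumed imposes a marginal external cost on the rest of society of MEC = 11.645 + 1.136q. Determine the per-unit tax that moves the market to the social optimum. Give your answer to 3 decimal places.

Social marginal benefit = demand − MEC = 105.712 - 4.583q.
Set SMB = MC: 105.712 - 4.583q = 29.734 + 0.356q → q* = 15.3833.
The Pigouvian tax equals MEC at q*: 11.645 + 1.136×15.3833 = 29.1204.

tax = $29.120 per unit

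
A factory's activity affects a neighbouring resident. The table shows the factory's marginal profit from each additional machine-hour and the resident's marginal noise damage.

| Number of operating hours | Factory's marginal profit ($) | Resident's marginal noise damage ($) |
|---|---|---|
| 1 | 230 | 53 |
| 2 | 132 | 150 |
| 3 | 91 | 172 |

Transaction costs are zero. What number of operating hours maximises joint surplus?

1

Bargaining reaches the level where marginal profit last exceeds marginal noise damage.
That holds through level 1 (230 ≥ 53) but not at 2 (132 < 150).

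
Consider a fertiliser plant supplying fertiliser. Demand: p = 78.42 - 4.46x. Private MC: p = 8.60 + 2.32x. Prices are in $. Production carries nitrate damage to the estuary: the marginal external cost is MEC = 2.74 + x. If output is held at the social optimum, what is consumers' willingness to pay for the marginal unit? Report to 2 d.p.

P = $39.97

Social marginal cost = private MC + MEC = 11.34 + 3.32x.
Set SMC = demand: 11.34 + 3.32x = 78.42 - 4.46x → x* = 8.6221.
Consumer price on the demand curve at x*: 78.42 − 4.46×8.6221 = 39.9654.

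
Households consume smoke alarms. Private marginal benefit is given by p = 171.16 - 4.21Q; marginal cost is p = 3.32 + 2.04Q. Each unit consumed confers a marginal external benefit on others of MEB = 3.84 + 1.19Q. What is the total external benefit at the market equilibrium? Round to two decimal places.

Market equilibrium (private): 3.32 + 2.04Q = 171.16 - 4.21Q → Q_m = 26.8544.
Total external benefit = ∫₀^{Q_m} (3.84 + 1.19Q) dQ = 3.84×26.8544 + ½×1.19×26.8544² = 532.2104.

532.21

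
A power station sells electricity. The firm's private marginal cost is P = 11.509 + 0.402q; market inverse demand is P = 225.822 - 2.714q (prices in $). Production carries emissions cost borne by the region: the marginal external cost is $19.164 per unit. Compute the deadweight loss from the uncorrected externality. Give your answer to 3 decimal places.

Market equilibrium (private): 11.509 + 0.402q = 225.822 - 2.714q → q_m = 68.7782.
Social marginal cost = private MC + MEC = 30.673 + 0.402q.
Set SMC = demand: 30.673 + 0.402q = 225.822 - 2.714q → q* = 62.6280.
Between q* and q_m the wedge SMC − demand runs linearly from 0 to MEC(q_m), so the loss is a triangle.
DWL = ½ × 6.1502 × 19.1640 = 58.9312.

DWL = $58.931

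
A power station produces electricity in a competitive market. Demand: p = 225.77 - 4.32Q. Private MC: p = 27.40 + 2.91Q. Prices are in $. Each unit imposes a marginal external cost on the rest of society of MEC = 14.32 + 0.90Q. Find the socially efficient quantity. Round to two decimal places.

Q* = 22.64

Social marginal cost = private MC + MEC = 41.72 + 3.81Q.
Set SMC = demand: 41.72 + 3.81Q = 225.77 - 4.32Q → Q* = 22.6384.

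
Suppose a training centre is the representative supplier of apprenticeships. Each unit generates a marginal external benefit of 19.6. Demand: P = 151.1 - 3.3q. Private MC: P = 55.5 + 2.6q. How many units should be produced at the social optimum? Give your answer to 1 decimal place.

Social marginal cost = private MC − MEB = 35.9 + 2.6q.
Set SMC = demand: 35.9 + 2.6q = 151.1 - 3.3q → q* = 19.5254.

q* = 19.5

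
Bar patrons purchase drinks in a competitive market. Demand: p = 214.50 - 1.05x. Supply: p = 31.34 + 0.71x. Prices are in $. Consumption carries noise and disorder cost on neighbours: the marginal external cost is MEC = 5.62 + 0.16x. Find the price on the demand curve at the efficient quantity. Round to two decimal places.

Social marginal benefit = demand − MEC = 208.88 - 1.21x.
Set SMB = MC: 208.88 - 1.21x = 31.34 + 0.71x → x* = 92.4688.
Consumer price on the demand curve at x*: 214.50 − 1.05×92.4688 = 117.4078.

P = $117.41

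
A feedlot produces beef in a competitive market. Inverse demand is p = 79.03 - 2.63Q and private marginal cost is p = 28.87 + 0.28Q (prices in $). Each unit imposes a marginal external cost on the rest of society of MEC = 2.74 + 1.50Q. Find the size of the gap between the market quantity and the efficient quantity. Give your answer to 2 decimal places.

6.48 units

Market equilibrium (private): 28.87 + 0.28Q = 79.03 - 2.63Q → Q_m = 17.2371.
Social marginal cost = private MC + MEC = 31.61 + 1.78Q.
Set SMC = demand: 31.61 + 1.78Q = 79.03 - 2.63Q → Q* = 10.7528.
Gap = |17.2371 − 10.7528| = 6.4843.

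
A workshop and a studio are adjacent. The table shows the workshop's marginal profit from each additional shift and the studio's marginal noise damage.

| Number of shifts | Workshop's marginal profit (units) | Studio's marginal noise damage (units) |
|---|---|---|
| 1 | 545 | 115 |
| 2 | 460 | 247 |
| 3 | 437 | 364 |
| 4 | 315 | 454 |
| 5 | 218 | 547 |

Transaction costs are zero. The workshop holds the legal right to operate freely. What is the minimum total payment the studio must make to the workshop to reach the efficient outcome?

533

Left alone the workshop would choose level 5 (marginal profit stays positive).
Efficient level: k* = 3 (marginal profit ≥ marginal noise damage through 3).
The studio must at least cover the workshop's forgone profit from cutting 5→3: 315 + 218 = 533.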